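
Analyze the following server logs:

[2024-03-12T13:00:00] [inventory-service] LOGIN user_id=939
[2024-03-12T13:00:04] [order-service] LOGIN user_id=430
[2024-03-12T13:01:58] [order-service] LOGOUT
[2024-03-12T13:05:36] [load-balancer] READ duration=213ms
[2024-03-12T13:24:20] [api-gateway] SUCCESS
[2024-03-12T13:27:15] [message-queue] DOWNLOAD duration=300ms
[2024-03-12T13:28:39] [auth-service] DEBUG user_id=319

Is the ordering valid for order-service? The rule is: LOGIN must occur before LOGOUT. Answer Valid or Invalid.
Valid

To validate ordering:

1. Required order: LOGIN → LOGOUT
2. Rule: LOGIN must occur before LOGOUT
3. Check actual order of events for order-service
4. Result: Valid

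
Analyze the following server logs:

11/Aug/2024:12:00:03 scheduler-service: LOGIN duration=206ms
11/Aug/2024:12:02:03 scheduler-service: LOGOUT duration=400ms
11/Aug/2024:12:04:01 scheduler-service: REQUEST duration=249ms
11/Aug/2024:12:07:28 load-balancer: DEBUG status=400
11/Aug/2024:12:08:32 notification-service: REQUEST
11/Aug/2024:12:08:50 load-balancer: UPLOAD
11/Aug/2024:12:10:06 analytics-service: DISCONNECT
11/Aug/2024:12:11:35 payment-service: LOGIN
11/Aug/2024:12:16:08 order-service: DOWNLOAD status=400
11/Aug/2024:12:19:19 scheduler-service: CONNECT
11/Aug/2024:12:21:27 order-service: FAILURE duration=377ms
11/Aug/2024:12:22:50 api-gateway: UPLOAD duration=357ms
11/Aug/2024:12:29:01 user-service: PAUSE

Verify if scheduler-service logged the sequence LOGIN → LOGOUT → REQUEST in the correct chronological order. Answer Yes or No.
Yes

To verify sequence order:

1. Find all events in sequence LOGIN → LOGOUT → REQUEST for scheduler-service
2. Extract their timestamps
3. Check if timestamps are in ascending order
4. Result: Yes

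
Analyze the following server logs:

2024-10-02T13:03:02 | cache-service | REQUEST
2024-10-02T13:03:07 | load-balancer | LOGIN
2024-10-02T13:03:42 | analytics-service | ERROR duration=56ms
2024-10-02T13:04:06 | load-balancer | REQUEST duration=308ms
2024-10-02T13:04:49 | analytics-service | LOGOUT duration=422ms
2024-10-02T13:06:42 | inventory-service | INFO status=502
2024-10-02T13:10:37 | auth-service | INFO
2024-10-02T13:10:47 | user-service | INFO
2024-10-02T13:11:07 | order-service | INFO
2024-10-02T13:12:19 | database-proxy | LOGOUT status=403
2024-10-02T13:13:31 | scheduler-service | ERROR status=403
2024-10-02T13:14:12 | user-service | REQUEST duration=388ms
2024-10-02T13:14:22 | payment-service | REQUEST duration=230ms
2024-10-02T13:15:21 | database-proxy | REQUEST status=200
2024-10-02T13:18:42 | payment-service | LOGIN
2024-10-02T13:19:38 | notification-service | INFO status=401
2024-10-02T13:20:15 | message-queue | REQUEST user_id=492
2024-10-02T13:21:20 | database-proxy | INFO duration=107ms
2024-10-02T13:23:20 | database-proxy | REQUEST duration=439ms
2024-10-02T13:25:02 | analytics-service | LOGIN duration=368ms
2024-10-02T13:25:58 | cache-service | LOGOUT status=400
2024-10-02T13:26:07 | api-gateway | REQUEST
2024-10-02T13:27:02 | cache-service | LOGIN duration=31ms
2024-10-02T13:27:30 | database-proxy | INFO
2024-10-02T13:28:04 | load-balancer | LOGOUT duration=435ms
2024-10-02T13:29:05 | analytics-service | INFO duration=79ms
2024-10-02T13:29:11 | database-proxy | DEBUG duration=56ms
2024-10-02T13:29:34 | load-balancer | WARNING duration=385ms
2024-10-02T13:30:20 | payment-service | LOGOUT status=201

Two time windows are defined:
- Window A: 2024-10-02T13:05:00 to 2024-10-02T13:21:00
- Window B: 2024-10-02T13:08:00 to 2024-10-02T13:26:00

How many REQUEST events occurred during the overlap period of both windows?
4

To find overlap events:

1. Window A: 2024-10-02T13:05:00 to 2024-10-02T13:21:00
2. Window B: 2024-10-02T13:08:00 to 2024-10-02T13:26:00
3. Overlap period: 2024-10-02T13:08:00 to 2024-10-02T13:21:00
4. Count REQUEST events in overlap: 4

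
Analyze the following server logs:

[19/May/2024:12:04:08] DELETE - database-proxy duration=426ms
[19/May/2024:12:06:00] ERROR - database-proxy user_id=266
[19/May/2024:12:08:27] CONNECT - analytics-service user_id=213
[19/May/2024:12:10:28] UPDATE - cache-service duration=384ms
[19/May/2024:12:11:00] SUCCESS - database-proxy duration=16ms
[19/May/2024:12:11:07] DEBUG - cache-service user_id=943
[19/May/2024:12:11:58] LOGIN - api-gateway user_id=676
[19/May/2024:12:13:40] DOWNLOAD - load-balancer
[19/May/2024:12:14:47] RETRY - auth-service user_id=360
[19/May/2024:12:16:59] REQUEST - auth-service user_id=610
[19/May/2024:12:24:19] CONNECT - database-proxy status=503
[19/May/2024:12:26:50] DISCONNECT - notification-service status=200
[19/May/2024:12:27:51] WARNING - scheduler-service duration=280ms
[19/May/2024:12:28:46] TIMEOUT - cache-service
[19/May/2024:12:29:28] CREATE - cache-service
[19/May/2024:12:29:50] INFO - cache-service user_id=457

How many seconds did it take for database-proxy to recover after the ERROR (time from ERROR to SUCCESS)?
300

To calculate recovery time:

1. Find ERROR event for database-proxy: 19/May/2024:12:06:00
2. Find next SUCCESS event for database-proxy: 19/May/2024:12:11:00
3. Recovery time: 19/May/2024:12:11:00 - 19/May/2024:12:06:00 = 300 seconds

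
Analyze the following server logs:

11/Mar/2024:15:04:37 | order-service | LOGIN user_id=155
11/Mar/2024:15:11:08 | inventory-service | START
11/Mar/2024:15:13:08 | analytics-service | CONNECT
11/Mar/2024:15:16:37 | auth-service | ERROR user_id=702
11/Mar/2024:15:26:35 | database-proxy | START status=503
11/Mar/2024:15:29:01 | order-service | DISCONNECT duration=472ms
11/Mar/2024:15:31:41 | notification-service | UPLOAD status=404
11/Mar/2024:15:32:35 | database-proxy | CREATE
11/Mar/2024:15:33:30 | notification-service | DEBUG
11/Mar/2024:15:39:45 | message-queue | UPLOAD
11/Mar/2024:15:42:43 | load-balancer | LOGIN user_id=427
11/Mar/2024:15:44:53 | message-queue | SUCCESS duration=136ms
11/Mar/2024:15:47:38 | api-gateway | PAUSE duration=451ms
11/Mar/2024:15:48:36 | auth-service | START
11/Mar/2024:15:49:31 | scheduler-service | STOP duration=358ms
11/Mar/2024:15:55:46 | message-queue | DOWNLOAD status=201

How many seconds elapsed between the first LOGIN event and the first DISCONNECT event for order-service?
1464

To find the time between events:

1. Locate the first LOGIN event for order-service: 11/Mar/2024:15:04:37
2. Locate the first DISCONNECT event for order-service: 11/Mar/2024:15:29:01
3. Calculate the difference: 11/Mar/2024:15:29:01 - 11/Mar/2024:15:04:37 = 1464 seconds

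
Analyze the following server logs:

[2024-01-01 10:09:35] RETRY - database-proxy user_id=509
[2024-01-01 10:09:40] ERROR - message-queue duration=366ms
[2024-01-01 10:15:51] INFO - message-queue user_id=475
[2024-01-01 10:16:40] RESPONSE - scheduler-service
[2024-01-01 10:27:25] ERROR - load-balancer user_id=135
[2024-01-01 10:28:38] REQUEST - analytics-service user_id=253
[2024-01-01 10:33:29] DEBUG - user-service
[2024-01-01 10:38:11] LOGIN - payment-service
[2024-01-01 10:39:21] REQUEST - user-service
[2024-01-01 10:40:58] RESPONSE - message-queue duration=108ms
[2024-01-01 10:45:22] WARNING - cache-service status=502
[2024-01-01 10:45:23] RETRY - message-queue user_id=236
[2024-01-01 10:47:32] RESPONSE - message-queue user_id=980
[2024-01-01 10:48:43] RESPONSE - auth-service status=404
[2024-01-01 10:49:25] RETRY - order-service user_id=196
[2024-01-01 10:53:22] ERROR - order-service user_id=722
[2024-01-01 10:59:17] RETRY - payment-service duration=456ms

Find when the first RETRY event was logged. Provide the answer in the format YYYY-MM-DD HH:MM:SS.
2024-01-01 10:09:35

To find the first event:

1. Filter for all RETRY events
2. Sort by timestamp
3. Select the first one
4. Timestamp: 2024-01-01 10:09:35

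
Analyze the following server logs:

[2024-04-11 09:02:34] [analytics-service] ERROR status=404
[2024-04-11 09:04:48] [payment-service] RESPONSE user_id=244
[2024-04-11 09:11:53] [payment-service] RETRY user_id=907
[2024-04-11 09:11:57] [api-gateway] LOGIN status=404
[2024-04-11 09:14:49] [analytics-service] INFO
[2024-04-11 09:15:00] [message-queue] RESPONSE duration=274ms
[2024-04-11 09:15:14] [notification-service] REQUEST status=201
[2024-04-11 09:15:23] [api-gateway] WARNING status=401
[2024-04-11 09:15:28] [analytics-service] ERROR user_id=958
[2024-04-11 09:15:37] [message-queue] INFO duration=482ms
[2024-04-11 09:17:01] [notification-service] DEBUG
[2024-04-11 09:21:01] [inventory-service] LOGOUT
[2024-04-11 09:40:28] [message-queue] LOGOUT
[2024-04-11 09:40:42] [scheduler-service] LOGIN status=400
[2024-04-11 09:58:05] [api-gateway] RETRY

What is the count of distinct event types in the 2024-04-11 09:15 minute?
5

To count unique event types:

1. Filter events in the minute starting at 2024-04-11 09:15
2. Extract event types from matching entries
3. Count unique types: 5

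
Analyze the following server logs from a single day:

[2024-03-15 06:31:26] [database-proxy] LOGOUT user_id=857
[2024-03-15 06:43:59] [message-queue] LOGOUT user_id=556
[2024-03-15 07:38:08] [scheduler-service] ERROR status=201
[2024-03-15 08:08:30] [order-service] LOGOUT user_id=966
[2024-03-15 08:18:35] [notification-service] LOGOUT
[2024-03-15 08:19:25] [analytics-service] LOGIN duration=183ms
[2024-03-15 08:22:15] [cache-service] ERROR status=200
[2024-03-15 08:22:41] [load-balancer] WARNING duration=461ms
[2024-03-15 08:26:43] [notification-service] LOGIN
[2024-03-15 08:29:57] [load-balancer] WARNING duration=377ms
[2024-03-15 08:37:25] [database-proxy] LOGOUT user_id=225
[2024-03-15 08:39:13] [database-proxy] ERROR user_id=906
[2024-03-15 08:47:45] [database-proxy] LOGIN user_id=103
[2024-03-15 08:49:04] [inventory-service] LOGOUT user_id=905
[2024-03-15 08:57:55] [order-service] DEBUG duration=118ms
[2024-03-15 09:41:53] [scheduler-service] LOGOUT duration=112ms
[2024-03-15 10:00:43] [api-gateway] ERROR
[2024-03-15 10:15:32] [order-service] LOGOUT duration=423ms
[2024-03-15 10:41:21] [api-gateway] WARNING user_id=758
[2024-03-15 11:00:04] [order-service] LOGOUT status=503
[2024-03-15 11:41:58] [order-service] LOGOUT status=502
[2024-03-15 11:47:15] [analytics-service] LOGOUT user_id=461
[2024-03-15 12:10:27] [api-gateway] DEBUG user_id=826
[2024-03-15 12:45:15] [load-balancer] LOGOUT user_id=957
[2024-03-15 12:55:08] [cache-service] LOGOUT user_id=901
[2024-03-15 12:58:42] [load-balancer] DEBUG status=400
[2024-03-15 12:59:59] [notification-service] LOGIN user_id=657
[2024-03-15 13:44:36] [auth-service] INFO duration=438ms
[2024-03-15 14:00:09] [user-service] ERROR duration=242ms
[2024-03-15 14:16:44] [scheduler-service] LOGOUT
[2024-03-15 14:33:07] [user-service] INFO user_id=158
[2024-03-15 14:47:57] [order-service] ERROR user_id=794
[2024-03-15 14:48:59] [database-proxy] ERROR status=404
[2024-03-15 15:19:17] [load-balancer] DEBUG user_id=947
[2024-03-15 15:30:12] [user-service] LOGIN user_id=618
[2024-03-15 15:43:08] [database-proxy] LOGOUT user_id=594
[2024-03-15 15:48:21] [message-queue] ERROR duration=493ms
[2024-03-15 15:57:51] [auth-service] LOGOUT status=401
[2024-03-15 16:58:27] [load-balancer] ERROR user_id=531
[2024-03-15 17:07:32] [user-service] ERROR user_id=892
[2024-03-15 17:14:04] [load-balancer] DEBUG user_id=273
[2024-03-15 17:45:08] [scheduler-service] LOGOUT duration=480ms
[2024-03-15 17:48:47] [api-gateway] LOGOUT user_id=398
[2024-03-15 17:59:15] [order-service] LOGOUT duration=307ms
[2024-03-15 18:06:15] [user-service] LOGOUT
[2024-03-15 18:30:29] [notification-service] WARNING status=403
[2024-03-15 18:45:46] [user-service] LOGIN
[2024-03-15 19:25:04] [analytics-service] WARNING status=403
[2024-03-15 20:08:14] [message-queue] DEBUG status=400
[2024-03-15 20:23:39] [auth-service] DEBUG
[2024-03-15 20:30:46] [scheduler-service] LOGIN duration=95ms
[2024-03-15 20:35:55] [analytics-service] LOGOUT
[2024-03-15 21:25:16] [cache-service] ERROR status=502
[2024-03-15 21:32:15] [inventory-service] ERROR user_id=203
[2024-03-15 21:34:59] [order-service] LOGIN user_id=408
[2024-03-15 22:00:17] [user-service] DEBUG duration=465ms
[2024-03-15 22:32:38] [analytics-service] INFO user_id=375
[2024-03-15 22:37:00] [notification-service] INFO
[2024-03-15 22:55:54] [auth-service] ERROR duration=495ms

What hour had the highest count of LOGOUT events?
8

To find the peak hour:

1. Group all LOGOUT events by hour
2. Count events in each hour
3. Find hour with maximum count
4. Peak hour: 8 (with 4 events)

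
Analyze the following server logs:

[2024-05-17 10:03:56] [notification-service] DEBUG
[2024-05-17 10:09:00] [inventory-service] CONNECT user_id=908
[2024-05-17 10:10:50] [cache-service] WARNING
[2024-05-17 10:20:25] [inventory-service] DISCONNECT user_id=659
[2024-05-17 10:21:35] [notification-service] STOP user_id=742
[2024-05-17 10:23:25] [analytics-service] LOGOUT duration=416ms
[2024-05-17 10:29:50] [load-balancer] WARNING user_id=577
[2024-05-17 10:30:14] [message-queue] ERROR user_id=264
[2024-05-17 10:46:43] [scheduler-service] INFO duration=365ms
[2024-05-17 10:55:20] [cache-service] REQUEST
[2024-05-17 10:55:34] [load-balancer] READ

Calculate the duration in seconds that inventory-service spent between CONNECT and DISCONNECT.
685

To calculate state duration:

1. Find CONNECT event for inventory-service: 2024-05-17 10:09:00
2. Find DISCONNECT event for inventory-service: 2024-05-17 10:20:25
3. Calculate duration: 2024-05-17 10:20:25 - 2024-05-17 10:09:00 = 685 seconds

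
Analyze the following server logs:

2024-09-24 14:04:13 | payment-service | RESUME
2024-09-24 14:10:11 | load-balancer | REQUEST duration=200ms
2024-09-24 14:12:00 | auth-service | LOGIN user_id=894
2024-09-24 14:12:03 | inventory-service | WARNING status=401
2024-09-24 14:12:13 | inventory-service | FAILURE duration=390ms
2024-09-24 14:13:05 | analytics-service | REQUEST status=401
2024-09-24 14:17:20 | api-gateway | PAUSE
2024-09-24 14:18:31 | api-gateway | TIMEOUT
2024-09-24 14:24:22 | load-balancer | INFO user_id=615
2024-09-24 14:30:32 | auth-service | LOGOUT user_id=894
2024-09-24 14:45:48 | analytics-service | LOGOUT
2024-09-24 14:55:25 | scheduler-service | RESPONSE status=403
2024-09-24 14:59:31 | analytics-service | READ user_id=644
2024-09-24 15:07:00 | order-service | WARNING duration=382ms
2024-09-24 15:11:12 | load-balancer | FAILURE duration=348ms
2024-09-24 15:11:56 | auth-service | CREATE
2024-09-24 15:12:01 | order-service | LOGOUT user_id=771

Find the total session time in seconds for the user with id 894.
1112

To calculate session duration:

1. Find LOGIN event for user_id=894: 2024-09-24 14:12:00
2. Find LOGOUT event for user_id=894: 2024-09-24 14:30:32
3. Session duration: 2024-09-24 14:30:32 - 2024-09-24 14:12:00 = 1112 seconds (18 minutes)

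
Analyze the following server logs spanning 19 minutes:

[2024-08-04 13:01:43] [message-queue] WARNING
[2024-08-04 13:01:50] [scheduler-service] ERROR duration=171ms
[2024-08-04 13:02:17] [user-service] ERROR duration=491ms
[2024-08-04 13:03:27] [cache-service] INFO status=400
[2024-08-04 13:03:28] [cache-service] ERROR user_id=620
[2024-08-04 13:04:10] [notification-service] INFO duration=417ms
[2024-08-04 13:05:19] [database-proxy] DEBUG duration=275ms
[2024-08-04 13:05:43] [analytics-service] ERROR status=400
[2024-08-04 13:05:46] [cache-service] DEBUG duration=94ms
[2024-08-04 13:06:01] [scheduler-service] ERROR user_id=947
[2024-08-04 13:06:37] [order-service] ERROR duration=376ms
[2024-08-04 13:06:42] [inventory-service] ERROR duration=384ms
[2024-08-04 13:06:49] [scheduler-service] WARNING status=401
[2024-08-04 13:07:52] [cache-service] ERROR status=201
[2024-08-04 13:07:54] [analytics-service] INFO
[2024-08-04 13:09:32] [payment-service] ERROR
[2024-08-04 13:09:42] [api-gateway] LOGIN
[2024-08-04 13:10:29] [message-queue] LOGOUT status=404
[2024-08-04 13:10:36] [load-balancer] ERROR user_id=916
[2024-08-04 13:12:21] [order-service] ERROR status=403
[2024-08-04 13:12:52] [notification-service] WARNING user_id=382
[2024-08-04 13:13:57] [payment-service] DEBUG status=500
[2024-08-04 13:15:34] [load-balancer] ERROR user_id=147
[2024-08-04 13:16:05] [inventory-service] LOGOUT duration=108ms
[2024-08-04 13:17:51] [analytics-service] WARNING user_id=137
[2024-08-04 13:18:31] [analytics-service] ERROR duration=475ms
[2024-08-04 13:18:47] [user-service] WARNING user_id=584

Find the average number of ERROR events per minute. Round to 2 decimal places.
0.68

To calculate the rate:

1. Count total ERROR events: 13
2. Total time period: 19 minutes
3. Rate = 13 / 19 = 0.68 events per minute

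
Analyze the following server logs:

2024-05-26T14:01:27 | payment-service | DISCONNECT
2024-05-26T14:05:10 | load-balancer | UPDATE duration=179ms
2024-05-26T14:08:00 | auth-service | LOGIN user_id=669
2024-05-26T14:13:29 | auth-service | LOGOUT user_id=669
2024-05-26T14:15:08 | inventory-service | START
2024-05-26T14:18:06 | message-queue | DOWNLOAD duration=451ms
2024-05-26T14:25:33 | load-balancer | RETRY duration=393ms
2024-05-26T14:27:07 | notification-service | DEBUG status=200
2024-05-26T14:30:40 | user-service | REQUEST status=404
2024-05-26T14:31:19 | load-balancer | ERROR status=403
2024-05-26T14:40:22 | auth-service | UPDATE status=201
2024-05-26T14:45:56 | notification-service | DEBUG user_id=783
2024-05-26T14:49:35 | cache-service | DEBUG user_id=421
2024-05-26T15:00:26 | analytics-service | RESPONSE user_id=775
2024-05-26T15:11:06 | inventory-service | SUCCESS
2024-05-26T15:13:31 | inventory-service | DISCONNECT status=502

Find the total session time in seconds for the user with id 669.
329

To calculate session duration:

1. Find LOGIN event for user_id=669: 2024-05-26T14:08:00
2. Find LOGOUT event for user_id=669: 2024-05-26T14:13:29
3. Session duration: 2024-05-26T14:13:29 - 2024-05-26T14:08:00 = 329 seconds (5 minutes)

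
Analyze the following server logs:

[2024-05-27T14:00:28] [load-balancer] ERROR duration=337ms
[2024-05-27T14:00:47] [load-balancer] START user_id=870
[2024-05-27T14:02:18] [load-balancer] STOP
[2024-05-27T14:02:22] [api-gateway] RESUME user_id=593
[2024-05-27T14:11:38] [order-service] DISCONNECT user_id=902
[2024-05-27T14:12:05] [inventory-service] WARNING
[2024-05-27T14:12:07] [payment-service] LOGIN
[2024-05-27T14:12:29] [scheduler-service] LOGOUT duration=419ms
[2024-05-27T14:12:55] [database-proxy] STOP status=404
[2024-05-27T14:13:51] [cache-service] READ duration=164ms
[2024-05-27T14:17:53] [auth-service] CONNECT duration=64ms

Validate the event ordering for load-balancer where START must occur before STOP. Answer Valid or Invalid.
Valid

To validate ordering:

1. Required order: START → STOP
2. Rule: START must occur before STOP
3. Check actual order of events for load-balancer
4. Result: Valid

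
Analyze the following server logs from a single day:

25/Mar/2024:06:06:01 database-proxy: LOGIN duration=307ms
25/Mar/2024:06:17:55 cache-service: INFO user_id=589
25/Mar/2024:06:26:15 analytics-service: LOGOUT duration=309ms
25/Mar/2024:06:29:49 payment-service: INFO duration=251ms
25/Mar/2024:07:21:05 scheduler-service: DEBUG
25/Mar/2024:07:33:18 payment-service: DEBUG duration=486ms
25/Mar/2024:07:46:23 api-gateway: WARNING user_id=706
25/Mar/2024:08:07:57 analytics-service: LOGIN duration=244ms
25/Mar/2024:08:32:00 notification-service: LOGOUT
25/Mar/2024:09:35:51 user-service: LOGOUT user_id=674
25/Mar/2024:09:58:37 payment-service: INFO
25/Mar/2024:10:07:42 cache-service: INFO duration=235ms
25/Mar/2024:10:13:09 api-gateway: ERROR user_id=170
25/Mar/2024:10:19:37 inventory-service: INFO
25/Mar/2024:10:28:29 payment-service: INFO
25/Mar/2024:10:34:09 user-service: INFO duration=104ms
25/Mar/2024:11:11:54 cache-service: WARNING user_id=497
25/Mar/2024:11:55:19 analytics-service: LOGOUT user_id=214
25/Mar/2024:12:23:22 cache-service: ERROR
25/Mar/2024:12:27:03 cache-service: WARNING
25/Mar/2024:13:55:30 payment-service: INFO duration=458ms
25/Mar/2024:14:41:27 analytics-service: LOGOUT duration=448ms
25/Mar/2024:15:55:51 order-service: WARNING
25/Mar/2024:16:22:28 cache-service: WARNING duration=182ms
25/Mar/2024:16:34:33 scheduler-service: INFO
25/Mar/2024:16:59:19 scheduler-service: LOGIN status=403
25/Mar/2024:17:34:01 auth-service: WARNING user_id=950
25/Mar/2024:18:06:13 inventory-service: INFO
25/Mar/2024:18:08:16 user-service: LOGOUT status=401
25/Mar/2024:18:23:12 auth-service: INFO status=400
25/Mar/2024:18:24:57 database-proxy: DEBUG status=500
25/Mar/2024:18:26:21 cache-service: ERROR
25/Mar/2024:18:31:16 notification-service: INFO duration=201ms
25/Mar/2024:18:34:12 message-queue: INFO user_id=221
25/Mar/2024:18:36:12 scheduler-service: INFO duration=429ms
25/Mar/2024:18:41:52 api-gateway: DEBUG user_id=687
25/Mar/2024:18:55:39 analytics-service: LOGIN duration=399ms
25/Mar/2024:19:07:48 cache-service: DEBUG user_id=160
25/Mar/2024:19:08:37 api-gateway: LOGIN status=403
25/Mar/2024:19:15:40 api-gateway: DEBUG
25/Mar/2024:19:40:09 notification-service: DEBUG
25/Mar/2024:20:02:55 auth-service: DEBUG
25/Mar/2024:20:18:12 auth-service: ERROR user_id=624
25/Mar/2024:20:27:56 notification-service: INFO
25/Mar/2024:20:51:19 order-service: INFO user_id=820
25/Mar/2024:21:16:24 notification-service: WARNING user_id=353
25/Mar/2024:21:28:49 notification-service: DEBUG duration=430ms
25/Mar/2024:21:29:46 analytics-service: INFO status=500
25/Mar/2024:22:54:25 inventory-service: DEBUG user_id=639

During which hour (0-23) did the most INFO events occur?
18

To find the peak hour:

1. Group all INFO events by hour
2. Count events in each hour
3. Find hour with maximum count
4. Peak hour: 18 (with 5 events)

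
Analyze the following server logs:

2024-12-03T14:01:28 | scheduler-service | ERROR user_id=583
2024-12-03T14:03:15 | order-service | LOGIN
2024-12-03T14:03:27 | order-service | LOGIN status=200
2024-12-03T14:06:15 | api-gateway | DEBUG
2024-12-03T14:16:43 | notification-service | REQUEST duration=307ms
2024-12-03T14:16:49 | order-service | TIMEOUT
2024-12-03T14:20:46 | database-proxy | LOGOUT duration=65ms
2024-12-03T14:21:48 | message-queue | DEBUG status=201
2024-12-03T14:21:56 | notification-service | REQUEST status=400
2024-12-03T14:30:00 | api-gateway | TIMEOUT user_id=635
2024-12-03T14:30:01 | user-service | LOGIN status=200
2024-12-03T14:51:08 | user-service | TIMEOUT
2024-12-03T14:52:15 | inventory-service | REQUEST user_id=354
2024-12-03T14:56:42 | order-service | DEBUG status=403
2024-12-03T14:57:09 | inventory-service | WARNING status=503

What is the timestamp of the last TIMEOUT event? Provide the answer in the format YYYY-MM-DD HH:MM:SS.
2024-12-03 14:51:08

To find the last event:

1. Filter for all TIMEOUT events
2. Sort by timestamp
3. Select the last one
4. Timestamp: 2024-12-03 14:51:08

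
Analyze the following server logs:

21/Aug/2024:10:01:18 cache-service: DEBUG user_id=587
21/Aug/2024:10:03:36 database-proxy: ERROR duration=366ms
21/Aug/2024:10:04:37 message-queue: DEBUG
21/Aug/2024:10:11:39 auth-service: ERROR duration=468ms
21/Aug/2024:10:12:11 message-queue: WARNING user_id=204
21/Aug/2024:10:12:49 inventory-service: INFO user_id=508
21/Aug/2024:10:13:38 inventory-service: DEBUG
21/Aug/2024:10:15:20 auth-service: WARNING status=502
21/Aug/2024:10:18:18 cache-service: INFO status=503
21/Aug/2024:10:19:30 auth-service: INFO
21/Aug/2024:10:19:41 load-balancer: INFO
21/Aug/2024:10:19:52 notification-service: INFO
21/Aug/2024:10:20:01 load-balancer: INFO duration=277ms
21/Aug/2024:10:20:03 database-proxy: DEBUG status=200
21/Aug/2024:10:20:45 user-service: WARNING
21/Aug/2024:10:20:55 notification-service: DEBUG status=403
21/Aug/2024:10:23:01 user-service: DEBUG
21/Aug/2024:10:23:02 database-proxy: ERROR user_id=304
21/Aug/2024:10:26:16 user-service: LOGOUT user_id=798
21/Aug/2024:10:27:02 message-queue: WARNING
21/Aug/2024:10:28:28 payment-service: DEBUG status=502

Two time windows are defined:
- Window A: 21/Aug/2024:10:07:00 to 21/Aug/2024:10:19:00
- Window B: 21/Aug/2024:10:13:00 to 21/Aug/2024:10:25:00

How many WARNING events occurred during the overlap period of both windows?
1

To find overlap events:

1. Window A: 21/Aug/2024:10:07:00 to 21/Aug/2024:10:19:00
2. Window B: 21/Aug/2024:10:13:00 to 21/Aug/2024:10:25:00
3. Overlap period: 21/Aug/2024:10:13:00 to 21/Aug/2024:10:19:00
4. Count WARNING events in overlap: 1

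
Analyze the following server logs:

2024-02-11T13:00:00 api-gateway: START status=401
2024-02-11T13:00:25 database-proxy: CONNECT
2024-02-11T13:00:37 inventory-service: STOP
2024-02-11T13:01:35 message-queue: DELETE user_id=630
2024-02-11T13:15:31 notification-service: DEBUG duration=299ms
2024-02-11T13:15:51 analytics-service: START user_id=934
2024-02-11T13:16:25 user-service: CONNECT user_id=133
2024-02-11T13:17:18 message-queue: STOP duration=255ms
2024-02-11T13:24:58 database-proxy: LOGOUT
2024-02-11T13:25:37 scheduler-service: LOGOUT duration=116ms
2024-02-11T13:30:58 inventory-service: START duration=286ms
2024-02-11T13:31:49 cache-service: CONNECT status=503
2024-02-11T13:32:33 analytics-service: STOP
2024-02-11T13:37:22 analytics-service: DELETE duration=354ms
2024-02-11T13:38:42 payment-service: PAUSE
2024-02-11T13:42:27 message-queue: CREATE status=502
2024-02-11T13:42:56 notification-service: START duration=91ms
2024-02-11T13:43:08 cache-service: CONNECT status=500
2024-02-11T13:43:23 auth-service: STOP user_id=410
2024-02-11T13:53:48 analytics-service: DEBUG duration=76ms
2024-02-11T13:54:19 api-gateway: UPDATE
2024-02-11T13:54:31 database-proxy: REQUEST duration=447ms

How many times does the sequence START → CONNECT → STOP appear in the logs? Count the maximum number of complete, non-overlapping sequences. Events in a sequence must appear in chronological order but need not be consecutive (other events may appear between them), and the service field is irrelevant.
4

To count sequences:

1. Look for pattern: START → CONNECT → STOP
2. Greedily scan the log in chronological order, matching each sequence element in turn (ignoring service)
3. Each time the full pattern completes, increment the count and restart matching from the next event
4. Complete non-overlapping sequences found: 4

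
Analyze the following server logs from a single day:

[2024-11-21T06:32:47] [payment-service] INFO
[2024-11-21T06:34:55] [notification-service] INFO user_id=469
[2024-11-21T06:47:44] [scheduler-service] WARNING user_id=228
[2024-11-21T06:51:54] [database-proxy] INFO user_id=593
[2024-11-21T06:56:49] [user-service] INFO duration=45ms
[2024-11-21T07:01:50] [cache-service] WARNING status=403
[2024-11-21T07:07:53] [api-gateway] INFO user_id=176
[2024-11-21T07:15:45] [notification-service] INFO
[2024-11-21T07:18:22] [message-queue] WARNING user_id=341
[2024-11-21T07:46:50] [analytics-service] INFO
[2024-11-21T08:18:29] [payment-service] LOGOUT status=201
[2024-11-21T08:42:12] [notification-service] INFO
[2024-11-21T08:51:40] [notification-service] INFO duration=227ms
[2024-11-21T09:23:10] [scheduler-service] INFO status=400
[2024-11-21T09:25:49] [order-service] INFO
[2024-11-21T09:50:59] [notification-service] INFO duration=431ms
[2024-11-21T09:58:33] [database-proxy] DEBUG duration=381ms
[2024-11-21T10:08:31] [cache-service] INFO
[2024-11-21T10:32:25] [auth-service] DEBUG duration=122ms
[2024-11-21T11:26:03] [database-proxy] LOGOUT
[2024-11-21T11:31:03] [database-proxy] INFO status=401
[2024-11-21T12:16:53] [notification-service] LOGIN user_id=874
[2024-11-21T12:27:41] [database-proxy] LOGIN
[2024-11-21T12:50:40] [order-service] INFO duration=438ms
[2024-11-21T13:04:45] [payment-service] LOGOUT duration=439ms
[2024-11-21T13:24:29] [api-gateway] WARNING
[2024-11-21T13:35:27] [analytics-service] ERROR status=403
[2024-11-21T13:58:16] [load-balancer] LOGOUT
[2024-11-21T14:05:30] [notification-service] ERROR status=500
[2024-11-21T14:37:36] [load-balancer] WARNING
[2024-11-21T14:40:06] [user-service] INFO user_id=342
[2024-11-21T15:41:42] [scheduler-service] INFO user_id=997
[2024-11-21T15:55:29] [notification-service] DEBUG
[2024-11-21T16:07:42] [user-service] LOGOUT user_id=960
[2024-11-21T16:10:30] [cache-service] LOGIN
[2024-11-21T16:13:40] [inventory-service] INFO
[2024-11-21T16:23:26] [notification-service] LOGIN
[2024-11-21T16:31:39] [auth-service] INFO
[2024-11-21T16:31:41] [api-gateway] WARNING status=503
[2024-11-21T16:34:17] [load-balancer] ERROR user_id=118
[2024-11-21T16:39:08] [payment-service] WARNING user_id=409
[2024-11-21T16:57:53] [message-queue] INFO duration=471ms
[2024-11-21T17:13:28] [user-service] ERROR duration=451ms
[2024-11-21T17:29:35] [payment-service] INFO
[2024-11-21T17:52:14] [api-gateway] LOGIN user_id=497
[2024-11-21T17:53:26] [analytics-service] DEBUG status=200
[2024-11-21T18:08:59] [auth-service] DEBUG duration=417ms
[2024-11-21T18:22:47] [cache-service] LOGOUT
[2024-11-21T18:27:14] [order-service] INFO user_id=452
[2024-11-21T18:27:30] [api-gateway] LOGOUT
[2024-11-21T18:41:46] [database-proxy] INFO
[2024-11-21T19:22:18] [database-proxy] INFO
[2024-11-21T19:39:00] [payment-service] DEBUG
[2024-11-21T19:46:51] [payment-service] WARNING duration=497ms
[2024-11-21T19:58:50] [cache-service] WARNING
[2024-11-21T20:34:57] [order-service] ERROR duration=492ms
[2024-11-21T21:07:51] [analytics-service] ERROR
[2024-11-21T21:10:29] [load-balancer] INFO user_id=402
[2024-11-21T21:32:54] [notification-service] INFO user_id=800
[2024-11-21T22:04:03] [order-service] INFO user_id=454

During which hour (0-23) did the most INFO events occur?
6

To find the peak hour:

1. Group all INFO events by hour
2. Count events in each hour
3. Find hour with maximum count
4. Peak hour: 6 (with 4 events)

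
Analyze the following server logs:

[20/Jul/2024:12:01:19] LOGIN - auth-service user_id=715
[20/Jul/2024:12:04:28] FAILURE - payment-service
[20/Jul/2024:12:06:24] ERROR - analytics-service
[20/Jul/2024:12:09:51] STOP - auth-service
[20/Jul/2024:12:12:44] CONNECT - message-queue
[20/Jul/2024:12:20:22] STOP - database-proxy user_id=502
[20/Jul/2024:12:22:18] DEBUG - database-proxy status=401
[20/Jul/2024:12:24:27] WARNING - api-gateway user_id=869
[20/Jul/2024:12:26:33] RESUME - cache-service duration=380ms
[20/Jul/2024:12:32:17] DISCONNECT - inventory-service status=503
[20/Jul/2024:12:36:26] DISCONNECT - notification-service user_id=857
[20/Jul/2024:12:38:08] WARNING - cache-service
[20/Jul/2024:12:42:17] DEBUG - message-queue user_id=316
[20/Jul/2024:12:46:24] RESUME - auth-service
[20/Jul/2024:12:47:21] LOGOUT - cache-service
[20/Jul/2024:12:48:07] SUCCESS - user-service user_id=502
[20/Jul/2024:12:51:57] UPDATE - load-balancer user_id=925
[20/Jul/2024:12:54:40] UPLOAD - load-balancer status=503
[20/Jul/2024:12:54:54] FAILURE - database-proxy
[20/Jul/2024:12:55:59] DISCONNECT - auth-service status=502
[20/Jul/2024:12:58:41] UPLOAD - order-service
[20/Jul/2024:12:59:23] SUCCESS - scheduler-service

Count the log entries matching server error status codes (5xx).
3

To find matching entries:

1. Pattern to match: server error status codes (5xx)
2. Scan each log entry for the pattern
3. Count matches: 3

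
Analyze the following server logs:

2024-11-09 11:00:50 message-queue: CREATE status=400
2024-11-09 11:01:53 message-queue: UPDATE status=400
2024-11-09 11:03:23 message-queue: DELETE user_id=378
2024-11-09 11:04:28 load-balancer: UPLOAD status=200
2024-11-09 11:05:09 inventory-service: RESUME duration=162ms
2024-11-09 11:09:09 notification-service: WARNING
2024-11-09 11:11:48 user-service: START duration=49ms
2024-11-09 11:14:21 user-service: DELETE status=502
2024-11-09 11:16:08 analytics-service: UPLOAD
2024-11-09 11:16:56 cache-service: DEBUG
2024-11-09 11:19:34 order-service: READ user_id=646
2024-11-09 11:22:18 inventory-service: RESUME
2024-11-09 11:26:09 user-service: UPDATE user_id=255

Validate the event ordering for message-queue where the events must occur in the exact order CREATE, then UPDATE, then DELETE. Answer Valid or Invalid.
Valid

To validate ordering:

1. Required order: CREATE → UPDATE → DELETE
2. Rule: the events must occur in the exact order CREATE, then UPDATE, then DELETE
3. Check actual order of events for message-queue
4. Result: Valid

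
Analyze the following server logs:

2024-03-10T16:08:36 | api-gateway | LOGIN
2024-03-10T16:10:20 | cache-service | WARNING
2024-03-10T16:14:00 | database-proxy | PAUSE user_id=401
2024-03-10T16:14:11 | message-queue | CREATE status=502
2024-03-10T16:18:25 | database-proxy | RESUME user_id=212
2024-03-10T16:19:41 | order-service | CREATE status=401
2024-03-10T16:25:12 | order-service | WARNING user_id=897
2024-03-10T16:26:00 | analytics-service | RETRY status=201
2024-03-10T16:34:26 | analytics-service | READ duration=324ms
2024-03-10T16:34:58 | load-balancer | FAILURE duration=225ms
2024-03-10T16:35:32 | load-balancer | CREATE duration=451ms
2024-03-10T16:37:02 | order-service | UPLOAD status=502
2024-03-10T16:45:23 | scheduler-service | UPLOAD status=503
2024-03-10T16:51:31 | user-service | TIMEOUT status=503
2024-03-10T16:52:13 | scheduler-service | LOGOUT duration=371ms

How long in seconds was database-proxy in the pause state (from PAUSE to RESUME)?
265

To calculate state duration:

1. Find PAUSE event for database-proxy: 2024-03-10T16:14:00
2. Find RESUME event for database-proxy: 2024-03-10T16:18:25
3. Calculate duration: 2024-03-10T16:18:25 - 2024-03-10T16:14:00 = 265 seconds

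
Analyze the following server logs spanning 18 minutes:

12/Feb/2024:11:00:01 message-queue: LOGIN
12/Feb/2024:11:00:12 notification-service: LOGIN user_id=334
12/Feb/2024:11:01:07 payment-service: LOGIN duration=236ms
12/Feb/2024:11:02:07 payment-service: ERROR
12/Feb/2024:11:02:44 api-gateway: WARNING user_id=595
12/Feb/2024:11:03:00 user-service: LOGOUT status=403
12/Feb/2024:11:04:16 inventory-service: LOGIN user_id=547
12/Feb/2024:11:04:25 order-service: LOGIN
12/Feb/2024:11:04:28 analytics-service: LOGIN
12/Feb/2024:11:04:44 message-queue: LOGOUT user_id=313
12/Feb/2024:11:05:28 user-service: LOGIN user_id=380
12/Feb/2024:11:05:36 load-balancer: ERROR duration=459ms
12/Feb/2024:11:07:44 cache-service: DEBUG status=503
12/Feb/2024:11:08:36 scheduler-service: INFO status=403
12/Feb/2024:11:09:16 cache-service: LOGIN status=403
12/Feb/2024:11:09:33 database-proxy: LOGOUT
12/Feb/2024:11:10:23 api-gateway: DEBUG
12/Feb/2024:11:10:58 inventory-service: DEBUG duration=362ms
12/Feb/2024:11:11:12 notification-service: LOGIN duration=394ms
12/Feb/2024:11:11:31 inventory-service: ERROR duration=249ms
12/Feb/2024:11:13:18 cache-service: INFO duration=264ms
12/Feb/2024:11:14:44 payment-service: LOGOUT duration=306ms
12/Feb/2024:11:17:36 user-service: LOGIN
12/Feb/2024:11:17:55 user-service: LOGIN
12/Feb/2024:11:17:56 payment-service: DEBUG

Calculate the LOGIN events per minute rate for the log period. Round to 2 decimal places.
0.61

To calculate the rate:

1. Count total LOGIN events: 11
2. Total time period: 18 minutes
3. Rate = 11 / 18 = 0.61 events per minute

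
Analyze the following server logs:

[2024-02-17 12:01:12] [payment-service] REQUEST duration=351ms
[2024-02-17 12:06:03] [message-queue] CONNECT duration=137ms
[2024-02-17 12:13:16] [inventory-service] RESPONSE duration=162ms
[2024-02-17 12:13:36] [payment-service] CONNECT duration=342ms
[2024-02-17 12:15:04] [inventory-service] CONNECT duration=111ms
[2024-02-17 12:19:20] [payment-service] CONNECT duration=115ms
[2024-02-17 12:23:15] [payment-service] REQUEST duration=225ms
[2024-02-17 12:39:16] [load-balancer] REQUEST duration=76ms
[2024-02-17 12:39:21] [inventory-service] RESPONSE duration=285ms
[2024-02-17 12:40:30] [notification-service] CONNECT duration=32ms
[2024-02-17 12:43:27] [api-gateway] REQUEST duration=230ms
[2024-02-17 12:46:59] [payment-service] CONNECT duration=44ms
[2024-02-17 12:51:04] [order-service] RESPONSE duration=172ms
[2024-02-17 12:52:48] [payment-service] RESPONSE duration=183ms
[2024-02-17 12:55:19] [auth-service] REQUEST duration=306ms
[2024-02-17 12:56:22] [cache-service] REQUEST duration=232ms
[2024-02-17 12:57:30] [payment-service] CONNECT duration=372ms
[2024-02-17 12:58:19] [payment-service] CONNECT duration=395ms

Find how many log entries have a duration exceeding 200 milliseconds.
9

To count timeouts:

1. Threshold: 200ms
2. Extract duration from each log entry
3. Count entries where duration > 200
4. Timeout count: 9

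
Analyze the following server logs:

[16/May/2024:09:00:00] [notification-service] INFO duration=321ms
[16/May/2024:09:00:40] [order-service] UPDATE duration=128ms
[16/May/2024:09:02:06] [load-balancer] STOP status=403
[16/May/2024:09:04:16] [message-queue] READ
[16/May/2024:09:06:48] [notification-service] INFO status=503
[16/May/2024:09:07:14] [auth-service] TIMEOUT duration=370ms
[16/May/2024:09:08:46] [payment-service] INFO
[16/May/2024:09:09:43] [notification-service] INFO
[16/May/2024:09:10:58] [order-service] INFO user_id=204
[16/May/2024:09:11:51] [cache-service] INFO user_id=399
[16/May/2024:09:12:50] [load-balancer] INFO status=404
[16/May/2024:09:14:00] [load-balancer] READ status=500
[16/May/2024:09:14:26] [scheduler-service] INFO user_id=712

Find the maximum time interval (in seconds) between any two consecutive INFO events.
408

To find the longest gap:

1. Extract all INFO events in chronological order
2. Calculate time differences between consecutive events
3. Find the maximum difference
4. Longest gap: 408 seconds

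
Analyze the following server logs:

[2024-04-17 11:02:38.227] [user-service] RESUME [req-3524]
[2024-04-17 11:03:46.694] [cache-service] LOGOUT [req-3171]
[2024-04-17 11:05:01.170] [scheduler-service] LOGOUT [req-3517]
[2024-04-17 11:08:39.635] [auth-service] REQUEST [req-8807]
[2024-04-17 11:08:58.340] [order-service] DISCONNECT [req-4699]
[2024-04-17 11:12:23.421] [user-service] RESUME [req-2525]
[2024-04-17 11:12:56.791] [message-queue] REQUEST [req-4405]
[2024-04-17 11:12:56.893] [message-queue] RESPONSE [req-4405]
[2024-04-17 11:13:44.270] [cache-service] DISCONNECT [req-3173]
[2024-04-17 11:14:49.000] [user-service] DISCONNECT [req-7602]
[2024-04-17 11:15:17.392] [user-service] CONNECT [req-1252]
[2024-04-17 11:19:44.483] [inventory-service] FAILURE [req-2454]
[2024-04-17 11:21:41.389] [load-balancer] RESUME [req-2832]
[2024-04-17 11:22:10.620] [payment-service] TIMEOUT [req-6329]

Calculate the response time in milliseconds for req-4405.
102

To calculate latency:

1. Find REQUEST with id req-4405: 2024-04-17 11:12:56.791
2. Find RESPONSE with id req-4405: 2024-04-17 11:12:56.893
3. Latency: 2024-04-17 11:12:56.893 - 2024-04-17 11:12:56.791 = 102ms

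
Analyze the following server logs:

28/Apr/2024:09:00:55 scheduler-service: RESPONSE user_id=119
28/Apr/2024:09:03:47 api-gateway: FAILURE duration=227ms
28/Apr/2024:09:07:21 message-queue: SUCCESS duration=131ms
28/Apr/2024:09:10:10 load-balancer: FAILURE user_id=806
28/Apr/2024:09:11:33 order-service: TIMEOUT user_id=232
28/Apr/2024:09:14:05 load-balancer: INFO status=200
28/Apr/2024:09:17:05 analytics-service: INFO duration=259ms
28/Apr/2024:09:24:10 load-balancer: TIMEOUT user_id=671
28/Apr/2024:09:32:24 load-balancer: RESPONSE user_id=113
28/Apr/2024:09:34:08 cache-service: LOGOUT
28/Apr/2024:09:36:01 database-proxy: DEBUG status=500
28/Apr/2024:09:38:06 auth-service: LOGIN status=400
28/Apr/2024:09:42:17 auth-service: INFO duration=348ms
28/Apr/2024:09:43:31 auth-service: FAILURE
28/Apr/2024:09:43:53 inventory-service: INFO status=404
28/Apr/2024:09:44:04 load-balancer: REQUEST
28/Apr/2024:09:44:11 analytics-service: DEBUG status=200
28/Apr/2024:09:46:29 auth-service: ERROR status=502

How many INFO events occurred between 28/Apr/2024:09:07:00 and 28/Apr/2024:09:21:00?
2

To count events in the time window:

1. Window boundaries: 28/Apr/2024:09:07:00 to 28/Apr/2024:09:21:00
2. Filter for INFO events within this window
3. Count matching events: 2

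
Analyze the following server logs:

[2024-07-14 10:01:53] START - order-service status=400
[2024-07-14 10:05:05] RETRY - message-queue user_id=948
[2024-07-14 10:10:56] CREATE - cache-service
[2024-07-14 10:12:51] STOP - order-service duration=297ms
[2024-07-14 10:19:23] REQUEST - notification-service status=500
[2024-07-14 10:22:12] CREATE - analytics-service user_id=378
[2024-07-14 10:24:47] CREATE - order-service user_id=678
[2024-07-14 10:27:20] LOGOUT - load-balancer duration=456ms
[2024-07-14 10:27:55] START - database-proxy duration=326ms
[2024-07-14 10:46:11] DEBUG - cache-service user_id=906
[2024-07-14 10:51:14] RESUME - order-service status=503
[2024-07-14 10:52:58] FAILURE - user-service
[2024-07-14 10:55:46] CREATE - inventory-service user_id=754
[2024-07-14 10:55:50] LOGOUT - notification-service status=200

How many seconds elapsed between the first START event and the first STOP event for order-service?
658

To find the time between events:

1. Locate the first START event for order-service: 2024-07-14 10:01:53
2. Locate the first STOP event for order-service: 2024-07-14 10:12:51
3. Calculate the difference: 2024-07-14 10:12:51 - 2024-07-14 10:01:53 = 658 seconds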